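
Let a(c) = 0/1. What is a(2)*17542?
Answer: 0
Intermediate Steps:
a(c) = 0 (a(c) = 0*1 = 0)
a(2)*17542 = 0*17542 = 0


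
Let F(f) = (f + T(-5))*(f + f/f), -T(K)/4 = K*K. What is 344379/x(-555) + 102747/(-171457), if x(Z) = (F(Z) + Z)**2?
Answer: -13487761497700872/22507530604240825 ≈ -0.59926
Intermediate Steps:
T(K) = -4*K**2 (T(K) = -4*K*K = -4*K**2)
F(f) = (1 + f)*(-100 + f) (F(f) = (f - 4*(-5)**2)*(f + f/f) = (f - 4*25)*(f + 1) = (f - 100)*(1 + f) = (-100 + f)*(1 + f) = (1 + f)*(-100 + f))
x(Z) = (-100 + Z**2 - 98*Z)**2 (x(Z) = ((-100 + Z**2 - 99*Z) + Z)**2 = (-100 + Z**2 - 98*Z)**2)
344379/x(-555) + 102747/(-171457) = 344379/((-100 + (-555)**2 - 98*(-555))**2) + 102747/(-171457) = 344379/((-100 + 308025 + 54390)**2) + 102747*(-1/171457) = 344379/(362315**2) - 102747/171457 = 344379/131272159225 - 102747/171457 = -13487761497700872/22507530604240825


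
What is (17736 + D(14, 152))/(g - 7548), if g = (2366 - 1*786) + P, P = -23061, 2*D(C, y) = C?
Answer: -1613/2639 ≈ -0.61122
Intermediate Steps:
D(C, y) = C/2
g = -21481 (g = (2366 - 1*786) - 23061 = (2366 - 786) - 23061 = 1580 - 23061 = -21481)
(17736 + D(14, 152))/(g - 7548) = (17736 + (½)*14)/(-21481 - 7548) = (17736 + 7)/(-29029) = 17743*(-1/29029) = -1613/2639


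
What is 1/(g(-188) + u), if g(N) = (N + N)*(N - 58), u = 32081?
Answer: 1/124577 ≈ 8.0272e-6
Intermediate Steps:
g(N) = 2*N*(-58 + N) (g(N) = (2*N)*(-58 + N) = 2*N*(-58 + N))
1/(g(-188) + u) = 1/(2*(-188)*(-58 - 188) + 32081) = 1/(2*(-188)*(-246) + 32081) = 1/(92496 + 32081) = 1/124577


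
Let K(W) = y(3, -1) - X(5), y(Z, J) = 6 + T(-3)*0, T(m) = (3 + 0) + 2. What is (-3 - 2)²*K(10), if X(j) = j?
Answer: 25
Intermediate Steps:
T(m) = 5 (T(m) = 3 + 2 = 5)
y(Z, J) = 6 (y(Z, J) = 6 + 5*0 = 6 + 0 = 6)
K(W) = 1 (K(W) = 6 - 1*5 = 6 - 5 = 1)
(-3 - 2)²*K(10) = (-3 - 2)²*1 = (-5)²*1 = 25*1 = 25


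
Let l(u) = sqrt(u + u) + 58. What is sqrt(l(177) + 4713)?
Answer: sqrt(4771 + sqrt(354)) ≈ 69.208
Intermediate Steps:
l(u) = 58 + sqrt(2)*sqrt(u) (l(u) = sqrt(2*u) + 58 = sqrt(2)*sqrt(u) + 58 = 58 + sqrt(2)*sqrt(u))
sqrt(l(177) + 4713) = sqrt((58 + sqrt(2)*sqrt(177)) + 4713) = sqrt((58 + sqrt(354)) + 4713) = sqrt(4771 + sqrt(354))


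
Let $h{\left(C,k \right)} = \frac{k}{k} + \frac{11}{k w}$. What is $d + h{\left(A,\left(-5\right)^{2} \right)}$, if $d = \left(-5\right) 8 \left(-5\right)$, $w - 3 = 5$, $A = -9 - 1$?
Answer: $\frac{40211}{200} \approx 201.05$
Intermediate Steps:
$A = -10$ ($A = -9 - 1 = -10$)
$w = 8$ ($w = 3 + 5 = 8$)
$d = 200$ ($d = \left(-40\right) \left(-5\right) = 200$)
$h{\left(C,k \right)} = 1 + \frac{11}{8 k}$ ($h{\left(C,k \right)} = \frac{k}{k} + \frac{11}{k 8} = 1 + \frac{11}{8 k}$)
$d + h{\left(A,\left(-5\right)^{2} \right)} = 200 + \frac{\frac{11}{8} + \left(-5\right)^{2}}{\left(-5\right)^{2}} = 200 + \frac{\frac{11}{8} + 25}{25} = 200 + \frac{1}{25} \cdot \frac{211}{8} = 200 + \frac{211}{200} = \frac{40211}{200}$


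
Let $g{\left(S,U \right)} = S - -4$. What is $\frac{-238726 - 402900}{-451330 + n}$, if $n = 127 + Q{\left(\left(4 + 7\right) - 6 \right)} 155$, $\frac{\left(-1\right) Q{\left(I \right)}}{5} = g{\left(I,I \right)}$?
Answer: $\frac{320813}{229089} \approx 1.4004$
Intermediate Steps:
$g{\left(S,U \right)} = 4 + S$ ($g{\left(S,U \right)} = S + 4 = 4 + S$)
$Q{\left(I \right)} = -20 - 5 I$ ($Q{\left(I \right)} = - 5 \left(4 + I\right) = -20 - 5 I$)
$n = -6848$ ($n = 127 + \left(-20 - 5 \left(\left(4 + 7\right) - 6\right)\right) 155 = 127 + \left(-20 - 5 \left(11 - 6\right)\right) 155 = 127 + \left(-20 - 25\right) 155 = 127 - 6975 = -6848$)
$\frac{-238726 - 402900}{-451330 + n} = \frac{-238726 - 402900}{-451330 - 6848} = - \frac{641626}{-458178} = \left(-641626\right) \left(- \frac{1}{458178}\right) = \frac{320813}{229089}$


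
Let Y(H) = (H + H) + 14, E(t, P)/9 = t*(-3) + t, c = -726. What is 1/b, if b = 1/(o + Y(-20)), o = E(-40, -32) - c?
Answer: 1420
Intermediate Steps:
E(t, P) = -18*t (E(t, P) = 9*(t*(-3) + t) = 9*(-3*t + t) = 9*(-2*t) = -18*t)
Y(H) = 14 + 2*H (Y(H) = 2*H + 14 = 14 + 2*H)
o = 1446 (o = -18*(-40) - 1*(-726) = 720 + 726 = 1446)
b = 1/1420 (b = 1/(1446 + (14 + 2*(-20))) = 1/(1446 + (14 - 40)) = 1/(1446 - 26) = 1/1420 ≈ 0.00070423)
1/b = 1/(1/1420) = 1420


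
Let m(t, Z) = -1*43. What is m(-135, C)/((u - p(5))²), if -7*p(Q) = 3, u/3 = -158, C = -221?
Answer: -2107/10989225 ≈ -0.00019173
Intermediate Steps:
m(t, Z) = -43
u = -474 (u = 3*(-158) = -474)
p(Q) = -3/7 (p(Q) = -⅐*3 = -3/7)
m(-135, C)/((u - p(5))²) = -43/(-474 - 1*(-3/7))² = -43/(-474 + 3/7)² = -43/((-3315/7)²) = -43/10989225/49 = -43*49/10989225 = -2107/10989225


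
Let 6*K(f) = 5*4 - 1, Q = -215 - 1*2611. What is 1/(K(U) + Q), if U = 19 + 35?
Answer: -6/16937 ≈ -0.00035425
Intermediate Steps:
Q = -2826 (Q = -215 - 2611 = -2826)
U = 54
K(f) = 19/6 (K(f) = (5*4 - 1)/6 = (20 - 1)/6 = (⅙)*19 = 19/6)
1/(K(U) + Q) = 1/(19/6 - 2826) = 1/(-16937/6) = -6/16937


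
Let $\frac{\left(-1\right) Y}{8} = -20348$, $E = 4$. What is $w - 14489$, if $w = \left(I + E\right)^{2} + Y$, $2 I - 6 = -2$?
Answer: $148331$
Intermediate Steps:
$I = 2$ ($I = 3 + \frac{1}{2} \left(-2\right) = 3 - 1 = 2$)
$Y = 162784$ ($Y = \left(-8\right) \left(-20348\right) = 162784$)
$w = 162820$ ($w = \left(2 + 4\right)^{2} + 162784 = 6^{2} + 162784 = 36 + 162784 = 162820$)
$w - 14489 = 162820 - 14489 = 148331$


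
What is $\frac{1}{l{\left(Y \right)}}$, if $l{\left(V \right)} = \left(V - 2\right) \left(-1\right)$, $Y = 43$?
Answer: $- \frac{1}{41} \approx -0.02439$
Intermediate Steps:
$l{\left(V \right)} = 2 - V$ ($l{\left(V \right)} = \left(-2 + V\right) \left(-1\right) = 2 - V$)
$\frac{1}{l{\left(Y \right)}} = \frac{1}{2 - 43} = \frac{1}{-41} = - \frac{1}{41}$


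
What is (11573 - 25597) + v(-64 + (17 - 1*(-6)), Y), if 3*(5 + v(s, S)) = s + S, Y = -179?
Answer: -42307/3 ≈ -14102.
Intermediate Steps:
v(s, S) = -5 + S/3 + s/3 (v(s, S) = -5 + (s + S)/3 = -5 + (S + s)/3 = -5 + (S/3 + s/3) = -5 + S/3 + s/3)
(11573 - 25597) + v(-64 + (17 - 1*(-6)), Y) = (11573 - 25597) + (-5 + (⅓)*(-179) + (-64 + (17 - 1*(-6)))/3) = -14024 + (-5 - 179/3 + (-64 + (17 + 6))/3) = -14024 + (-5 - 179/3 + (-64 + 23)/3) = -14024 + (-5 - 179/3 + (⅓)*(-41)) = -14024 + (-5 - 179/3 - 41/3) = -14024 - 235/3 = -42307/3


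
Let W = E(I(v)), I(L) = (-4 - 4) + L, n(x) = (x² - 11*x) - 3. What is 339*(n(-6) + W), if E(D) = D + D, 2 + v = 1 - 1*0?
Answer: 27459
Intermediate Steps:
v = -1 (v = -2 + (1 - 1*0) = -2 + (1 + 0) = -2 + 1 = -1)
n(x) = -3 + x² - 11*x
I(L) = -8 + L
E(D) = 2*D
W = -18 (W = 2*(-8 - 1) = 2*(-9) = -18)
339*(n(-6) + W) = 339*((-3 + (-6)² - 11*(-6)) - 18) = 339*((-3 + 36 + 66) - 18) = 339*(99 - 18) = 339*81 = 27459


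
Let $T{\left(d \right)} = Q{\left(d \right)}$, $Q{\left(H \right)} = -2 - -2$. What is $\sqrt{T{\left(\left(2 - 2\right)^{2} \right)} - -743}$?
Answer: $\sqrt{743} \approx 27.258$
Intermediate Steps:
$Q{\left(H \right)} = 0$ ($Q{\left(H \right)} = -2 + 2 = 0$)
$T{\left(d \right)} = 0$
$\sqrt{T{\left(\left(2 - 2\right)^{2} \right)} - -743} = \sqrt{0 - -743} = \sqrt{0 + 743} = \sqrt{743}$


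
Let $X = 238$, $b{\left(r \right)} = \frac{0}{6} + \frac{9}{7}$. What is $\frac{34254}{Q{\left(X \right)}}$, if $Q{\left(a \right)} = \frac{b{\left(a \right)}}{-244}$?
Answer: $-6500648$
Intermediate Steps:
$b{\left(r \right)} = \frac{9}{7}$ ($b{\left(r \right)} = 0 \cdot \frac{1}{6} + 9 \cdot \frac{1}{7} = 0 + \frac{9}{7} = \frac{9}{7}$)
$Q{\left(a \right)} = - \frac{9}{1708}$ ($Q{\left(a \right)} = \frac{9}{7 \left(-244\right)} = \frac{9}{7} \left(- \frac{1}{244}\right) = - \frac{9}{1708}$)
$\frac{34254}{Q{\left(X \right)}} = \frac{34254}{- \frac{9}{1708}} = 34254 \left(- \frac{1708}{9}\right) = -6500648$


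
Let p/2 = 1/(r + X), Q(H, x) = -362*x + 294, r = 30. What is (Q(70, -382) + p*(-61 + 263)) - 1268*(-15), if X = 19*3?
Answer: 13711430/87 ≈ 1.5760e+5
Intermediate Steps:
X = 57
Q(H, x) = 294 - 362*x
p = 2/87 (p = 2/(30 + 57) = 2/87 ≈ 0.022988)
(Q(70, -382) + p*(-61 + 263)) - 1268*(-15) = ((294 - 362*(-382)) + 2*(-61 + 263)/87) - 1268*(-15) = ((294 + 138284) + (2/87)*202) + 19020 = (138578 + 404/87) + 19020 = 12056690/87 + 19020 = 13711430/87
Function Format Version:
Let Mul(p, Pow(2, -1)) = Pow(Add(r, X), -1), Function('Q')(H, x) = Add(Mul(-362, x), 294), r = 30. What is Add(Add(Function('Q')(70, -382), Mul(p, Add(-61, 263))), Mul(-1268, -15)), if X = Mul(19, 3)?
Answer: Rational(13711430, 87) ≈ 1.5760e+5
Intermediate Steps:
X = 57
Function('Q')(H, x) = Add(294, Mul(-362, x))
p = Rational(2, 87) (p = Mul(2, Pow(Add(30, 57), -1)) = Mul(2, Pow(87, -1)) = Mul(2, Rational(1, 87)) = Rational(2, 87) ≈ 0.022988)
Add(Add(Function('Q')(70, -382), Mul(p, Add(-61, 263))), Mul(-1268, -15)) = Add(Add(Add(294, Mul(-362, -382)), Mul(Rational(2, 87), Add(-61, 263))), Mul(-1268, -15)) = Add(Add(Add(294, 138284), Mul(Rational(2, 87), 202)), 19020) = Add(Add(138578, Rational(404, 87)), 19020) = Add(Rational(12056690, 87), 19020) = Rational(13711430, 87)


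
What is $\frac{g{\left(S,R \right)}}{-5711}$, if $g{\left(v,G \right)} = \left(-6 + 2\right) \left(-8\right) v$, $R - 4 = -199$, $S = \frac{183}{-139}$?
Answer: $\frac{5856}{793829} \approx 0.0073769$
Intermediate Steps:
$S = - \frac{183}{139}$ ($S = 183 \left(- \frac{1}{139}\right) = - \frac{183}{139} \approx -1.3165$)
$R = -195$ ($R = 4 - 199 = -195$)
$g{\left(v,G \right)} = 32 v$ ($g{\left(v,G \right)} = \left(-4\right) \left(-8\right) v = 32 v$)
$\frac{g{\left(S,R \right)}}{-5711} = \frac{32 \left(- \frac{183}{139}\right)}{-5711} = \left(- \frac{5856}{139}\right) \left(- \frac{1}{5711}\right) = \frac{5856}{793829}$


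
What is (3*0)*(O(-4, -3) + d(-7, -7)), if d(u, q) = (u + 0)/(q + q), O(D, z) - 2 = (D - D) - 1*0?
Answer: 0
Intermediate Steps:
O(D, z) = 2 (O(D, z) = 2 + ((D - D) - 1*0) = 2 + (0 + 0) = 2 + 0 = 2)
d(u, q) = u/(2*q) (d(u, q) = u/((2*q)) = u*(1/(2*q)) = u/(2*q))
(3*0)*(O(-4, -3) + d(-7, -7)) = (3*0)*(2 + (1/2)*(-7)/(-7)) = 0*(2 + (1/2)*(-7)*(-1/7)) = 0*(2 + 1/2) = 0*(5/2) = 0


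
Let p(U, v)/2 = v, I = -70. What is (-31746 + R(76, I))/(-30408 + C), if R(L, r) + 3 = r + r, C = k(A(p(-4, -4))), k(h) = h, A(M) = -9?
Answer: 31889/30417 ≈ 1.0484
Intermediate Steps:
p(U, v) = 2*v
C = -9
R(L, r) = -3 + 2*r (R(L, r) = -3 + (r + r) = -3 + 2*r)
(-31746 + R(76, I))/(-30408 + C) = (-31746 + (-3 + 2*(-70)))/(-30408 - 9) = (-31746 + (-3 - 140))/(-30417) = (-31746 - 143)*(-1/30417) = -31889*(-1/30417) = 31889/30417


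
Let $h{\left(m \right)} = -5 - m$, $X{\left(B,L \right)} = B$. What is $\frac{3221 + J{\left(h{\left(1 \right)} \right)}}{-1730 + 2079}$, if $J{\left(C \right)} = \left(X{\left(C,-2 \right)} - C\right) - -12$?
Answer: $\frac{3233}{349} \approx 9.2636$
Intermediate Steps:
$J{\left(C \right)} = 12$ ($J{\left(C \right)} = \left(C - C\right) - -12 = 0 + 12 = 12$)
$\frac{3221 + J{\left(h{\left(1 \right)} \right)}}{-1730 + 2079} = \frac{3221 + 12}{-1730 + 2079} = \frac{3233}{349}$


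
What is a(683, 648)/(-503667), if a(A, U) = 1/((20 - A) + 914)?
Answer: -1/126420417 ≈ -7.9101e-9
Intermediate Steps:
a(A, U) = 1/(934 - A)
a(683, 648)/(-503667) = -1/(-934 + 683)/(-503667) = -1/(-251)*(-1/503667) = -1*(-1/251)*(-1/503667) = (1/251)*(-1/503667) = -1/126420417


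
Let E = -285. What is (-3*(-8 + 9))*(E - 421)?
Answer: 2118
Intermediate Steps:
(-3*(-8 + 9))*(E - 421) = (-3*(-8 + 9))*(-285 - 421) = -3*1*(-706) = -3*(-706) = 2118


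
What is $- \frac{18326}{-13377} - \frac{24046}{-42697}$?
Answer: $\frac{22533236}{11656281} \approx 1.9331$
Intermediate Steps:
$- \frac{18326}{-13377} - \frac{24046}{-42697} = \left(-18326\right) \left(- \frac{1}{13377}\right) - - \frac{24046}{42697} = \frac{374}{273} + \frac{24046}{42697} = \frac{22533236}{11656281}$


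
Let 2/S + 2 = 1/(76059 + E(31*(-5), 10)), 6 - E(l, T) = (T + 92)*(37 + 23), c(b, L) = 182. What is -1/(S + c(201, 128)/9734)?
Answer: 680839763/668114731 ≈ 1.0190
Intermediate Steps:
E(l, T) = -5514 - 60*T (E(l, T) = 6 - (T + 92)*(37 + 23) = 6 - (92 + T)*60 = 6 - (5520 + 60*T) = 6 + (-5520 - 60*T) = -5514 - 60*T)
S = -139890/139889 (S = 2/(-2 + 1/(76059 + (-5514 - 60*10))) = 2/(-2 + 1/(76059 + (-5514 - 600))) = 2/(-2 + 1/(76059 - 6114)) = 2/(-2 + 1/69945) = 2/(-139889/69945) = 2*(-69945/139889) = -139890/139889 ≈ -1.0000)
-1/(S + c(201, 128)/9734) = -1/(-139890/139889 + 182/9734) = -1/(-139890/139889 + 182*(1/9734)) = -1/(-139890/139889 + 91/4867) = -1/(-668114731/680839763) = -1*(-680839763/668114731) = 680839763/668114731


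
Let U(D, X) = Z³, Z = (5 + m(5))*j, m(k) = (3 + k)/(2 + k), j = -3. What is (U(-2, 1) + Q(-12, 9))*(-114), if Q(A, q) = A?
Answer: 245191770/343 ≈ 7.1485e+5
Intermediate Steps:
m(k) = (3 + k)/(2 + k)
Z = -129/7 (Z = (5 + (3 + 5)/(2 + 5))*(-3) = (5 + 8/7)*(-3) = (43/7)*(-3) = -129/7 ≈ -18.429)
U(D, X) = -2146689/343 (U(D, X) = (-129/7)³ = -2146689/343)
(U(-2, 1) + Q(-12, 9))*(-114) = (-2146689/343 - 12)*(-114) = -2150805/343*(-114) = 245191770/343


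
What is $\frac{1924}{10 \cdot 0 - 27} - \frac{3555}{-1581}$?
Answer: $- \frac{981953}{14229} \approx -69.011$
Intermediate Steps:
$\frac{1924}{10 \cdot 0 - 27} - \frac{3555}{-1581} = \frac{1924}{0 - 27} - - \frac{1185}{527} = \frac{1924}{-27} + \frac{1185}{527} = 1924 \left(- \frac{1}{27}\right) + \frac{1185}{527} = - \frac{1924}{27} + \frac{1185}{527} = - \frac{981953}{14229}$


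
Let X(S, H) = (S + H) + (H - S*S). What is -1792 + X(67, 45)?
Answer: -6124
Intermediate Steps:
X(S, H) = S - S² + 2*H (X(S, H) = (H + S) + (H - S²) = S - S² + 2*H)
-1792 + X(67, 45) = -1792 + (67 - 1*67² + 2*45) = -1792 + (67 - 1*4489 + 90) = -1792 + (67 - 4489 + 90) = -1792 - 4332 = -6124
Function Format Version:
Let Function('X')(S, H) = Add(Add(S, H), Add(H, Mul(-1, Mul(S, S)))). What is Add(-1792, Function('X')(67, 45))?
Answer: -6124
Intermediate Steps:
Function('X')(S, H) = Add(S, Mul(-1, Pow(S, 2)), Mul(2, H)) (Function('X')(S, H) = Add(Add(H, S), Add(H, Mul(-1, Pow(S, 2)))) = Add(S, Mul(-1, Pow(S, 2)), Mul(2, H)))
Add(-1792, Function('X')(67, 45)) = Add(-1792, Add(67, Mul(-1, Pow(67, 2)), Mul(2, 45))) = Add(-1792, Add(67, Mul(-1, 4489), 90)) = Add(-1792, Add(67, -4489, 90)) = Add(-1792, -4332) = -6124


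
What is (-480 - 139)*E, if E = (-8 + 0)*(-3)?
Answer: -14856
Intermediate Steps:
E = 24 (E = -8*(-3) = 24)
(-480 - 139)*E = (-480 - 139)*24 = -619*24 = -14856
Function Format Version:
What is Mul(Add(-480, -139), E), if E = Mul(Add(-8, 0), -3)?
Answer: -14856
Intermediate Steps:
E = 24 (E = Mul(-8, -3) = 24)
Mul(Add(-480, -139), E) = Mul(Add(-480, -139), 24) = Mul(-619, 24) = -14856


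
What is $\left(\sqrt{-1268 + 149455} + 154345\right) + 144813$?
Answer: $299158 + \sqrt{148187} \approx 2.9954 \cdot 10^{5}$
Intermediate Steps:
$\left(\sqrt{-1268 + 149455} + 154345\right) + 144813 = \left(\sqrt{148187} + 154345\right) + 144813 = \left(154345 + \sqrt{148187}\right) + 144813 = 299158 + \sqrt{148187}$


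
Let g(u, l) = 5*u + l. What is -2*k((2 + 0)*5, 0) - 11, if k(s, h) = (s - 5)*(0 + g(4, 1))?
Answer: -221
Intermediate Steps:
g(u, l) = l + 5*u
k(s, h) = -105 + 21*s (k(s, h) = (s - 5)*(0 + (1 + 5*4)) = (-5 + s)*(0 + (1 + 20)) = (-5 + s)*(0 + 21) = (-5 + s)*21 = -105 + 21*s)
-2*k((2 + 0)*5, 0) - 11 = -2*(-105 + 21*((2 + 0)*5)) - 11 = -2*(-105 + 21*(2*5)) - 11 = -2*(-105 + 21*10) - 11 = -2*(-105 + 210) - 11 = -2*105 - 11 = -210 - 11 = -221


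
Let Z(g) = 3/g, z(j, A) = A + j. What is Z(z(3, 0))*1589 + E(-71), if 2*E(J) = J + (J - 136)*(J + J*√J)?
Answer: 8902 + 14697*I*√71/2 ≈ 8902.0 + 61920.0*I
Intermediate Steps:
E(J) = J/2 + (-136 + J)*(J + J^(3/2))/2 (E(J) = (J + (J - 136)*(J + J*√J))/2 = (J + (-136 + J)*(J + J^(3/2)))/2 = J/2 + (-136 + J)*(J + J^(3/2))/2)
Z(z(3, 0))*1589 + E(-71) = (3/(0 + 3))*1589 + ((½)*(-71)² + (-71)^(5/2)/2 - (-4828)*I*√71 - 135/2*(-71)) = (3/3)*1589 + ((½)*5041 + (5041*I*√71)/2 - (-4828)*I*√71 + 9585/2) = (3*(⅓))*1589 + (5041/2 + 5041*I*√71/2 + 4828*I*√71 + 9585/2) = 1*1589 + (7313 + 14697*I*√71/2) = 1589 + (7313 + 14697*I*√71/2) = 8902 + 14697*I*√71/2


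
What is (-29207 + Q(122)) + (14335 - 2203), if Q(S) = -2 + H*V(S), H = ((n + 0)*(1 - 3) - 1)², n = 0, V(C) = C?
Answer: -16955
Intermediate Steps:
H = 1 (H = ((0 + 0)*(1 - 3) - 1)² = (0*(-2) - 1)² = (0 - 1)² = (-1)² = 1)
Q(S) = -2 + S (Q(S) = -2 + 1*S = -2 + S)
(-29207 + Q(122)) + (14335 - 2203) = (-29207 + (-2 + 122)) + (14335 - 2203) = (-29207 + 120) + 12132 = -29087 + 12132 = -16955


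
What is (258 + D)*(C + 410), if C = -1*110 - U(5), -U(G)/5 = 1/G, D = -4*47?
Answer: 21070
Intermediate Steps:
D = -188
U(G) = -5/G
C = -109 (C = -1*110 - (-5)/5 = -110 - (-5)/5 = -110 - 1*(-1) = -110 + 1 = -109)
(258 + D)*(C + 410) = (258 - 188)*(-109 + 410) = 70*301 = 21070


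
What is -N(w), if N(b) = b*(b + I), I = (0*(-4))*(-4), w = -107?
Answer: -11449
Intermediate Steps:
I = 0 (I = 0*(-4) = 0)
N(b) = b² (N(b) = b*(b + 0) = b*b = b²)
-N(w) = -1*(-107)² = -1*11449 = -11449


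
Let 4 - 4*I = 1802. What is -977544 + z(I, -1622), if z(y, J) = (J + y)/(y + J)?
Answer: -977543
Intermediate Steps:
I = -899/2 (I = 1 - ¼*1802 = 1 - 901/2 = -899/2 ≈ -449.50)
z(y, J) = 1 (z(y, J) = (J + y)/(J + y) = 1)
-977544 + z(I, -1622) = -977544 + 1 = -977543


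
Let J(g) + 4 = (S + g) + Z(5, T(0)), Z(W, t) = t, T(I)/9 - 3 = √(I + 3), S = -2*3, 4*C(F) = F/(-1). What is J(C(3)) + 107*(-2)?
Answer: -791/4 + 9*√3 ≈ -182.16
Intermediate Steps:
C(F) = -F/4 (C(F) = (F/(-1))/4 = (F*(-1))/4 = (-F)/4 = -F/4)
S = -6
T(I) = 27 + 9*√(3 + I) (T(I) = 27 + 9*√(I + 3) = 27 + 9*√(3 + I))
J(g) = 17 + g + 9*√3 (J(g) = -4 + ((-6 + g) + (27 + 9*√(3 + 0))) = -4 + ((-6 + g) + (27 + 9*√3)) = -4 + (21 + g + 9*√3) = 17 + g + 9*√3)
J(C(3)) + 107*(-2) = (17 - ¼*3 + 9*√3) + 107*(-2) = (17 - ¾ + 9*√3) - 214 = (65/4 + 9*√3) - 214 = -791/4 + 9*√3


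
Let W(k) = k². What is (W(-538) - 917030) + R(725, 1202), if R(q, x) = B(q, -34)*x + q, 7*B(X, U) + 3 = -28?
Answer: -4425289/7 ≈ -6.3218e+5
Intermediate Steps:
B(X, U) = -31/7 (B(X, U) = -3/7 + (⅐)*(-28) = -3/7 - 4 = -31/7)
R(q, x) = q - 31*x/7 (R(q, x) = -31*x/7 + q = q - 31*x/7)
(W(-538) - 917030) + R(725, 1202) = ((-538)² - 917030) + (725 - 31/7*1202) = (289444 - 917030) + (725 - 37262/7) = -627586 - 32187/7 = -4425289/7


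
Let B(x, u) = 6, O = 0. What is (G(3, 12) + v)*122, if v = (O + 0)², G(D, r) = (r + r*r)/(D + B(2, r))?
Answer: 6344/3 ≈ 2114.7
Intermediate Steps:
G(D, r) = (r + r²)/(6 + D) (G(D, r) = (r + r*r)/(D + 6) = (r + r²)/(6 + D))
v = 0 (v = (0 + 0)² = 0² = 0)
(G(3, 12) + v)*122 = (12*(1 + 12)/(6 + 3) + 0)*122 = (12*13/9 + 0)*122 = (12*(⅑)*13 + 0)*122 = (52/3 + 0)*122 = (52/3)*122 = 6344/3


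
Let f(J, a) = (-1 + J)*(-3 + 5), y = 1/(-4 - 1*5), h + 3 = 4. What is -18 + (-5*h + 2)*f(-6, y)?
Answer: 24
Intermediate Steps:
h = 1 (h = -3 + 4 = 1)
y = -1/9 (y = 1/(-4 - 5) = 1/(-9) = -1/9 ≈ -0.11111)
f(J, a) = -2 + 2*J (f(J, a) = (-1 + J)*2 = -2 + 2*J)
-18 + (-5*h + 2)*f(-6, y) = -18 + (-5*1 + 2)*(-2 + 2*(-6)) = -18 + (-5 + 2)*(-2 - 12) = -18 - 3*(-14) = -18 + 42 = 24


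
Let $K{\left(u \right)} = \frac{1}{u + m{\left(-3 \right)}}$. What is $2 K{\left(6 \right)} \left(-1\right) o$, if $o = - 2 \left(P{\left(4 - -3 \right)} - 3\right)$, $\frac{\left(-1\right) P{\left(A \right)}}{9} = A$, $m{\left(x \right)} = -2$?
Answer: $-66$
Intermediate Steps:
$P{\left(A \right)} = - 9 A$
$K{\left(u \right)} = \frac{1}{-2 + u}$ ($K{\left(u \right)} = \frac{1}{u - 2} = \frac{1}{-2 + u}$)
$o = 132$ ($o = - 2 \left(- 9 \left(4 - -3\right) - 3\right) = - 2 \left(- 9 \left(4 + 3\right) - 3\right) = - 2 \left(\left(-9\right) 7 - 3\right) = - 2 \left(-63 - 3\right) = \left(-2\right) \left(-66\right) = 132$)
$2 K{\left(6 \right)} \left(-1\right) o = \frac{2}{-2 + 6} \left(-1\right) 132 = \frac{2}{4} \left(-1\right) 132 = 2 \cdot \frac{1}{4} \left(-1\right) 132 = \frac{1}{2} \left(-1\right) 132 = \left(- \frac{1}{2}\right) 132 = -66$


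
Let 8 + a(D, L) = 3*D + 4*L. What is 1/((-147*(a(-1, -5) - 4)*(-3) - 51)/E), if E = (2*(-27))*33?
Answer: 297/2581 ≈ 0.11507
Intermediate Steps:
E = -1782 (E = -54*33 = -1782)
a(D, L) = -8 + 3*D + 4*L (a(D, L) = -8 + (3*D + 4*L) = -8 + 3*D + 4*L)
1/((-147*(a(-1, -5) - 4)*(-3) - 51)/E) = 1/((-147*((-8 + 3*(-1) + 4*(-5)) - 4)*(-3) - 51)/(-1782)) = 1/((-147*((-8 - 3 - 20) - 4)*(-3) - 51)*(-1/1782)) = 1/((-147*(-31 - 4)*(-3) - 51)*(-1/1782)) = 1/((-(-5145)*(-3) - 51)*(-1/1782)) = 1/((-147*105 - 51)*(-1/1782)) = 1/((-15435 - 51)*(-1/1782)) = 1/(-15486*(-1/1782)) = 1/(2581/297) = 297/2581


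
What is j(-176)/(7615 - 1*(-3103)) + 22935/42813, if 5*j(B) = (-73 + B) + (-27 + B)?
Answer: 201622529/382391445 ≈ 0.52727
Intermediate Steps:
j(B) = -20 + 2*B/5 (j(B) = ((-73 + B) + (-27 + B))/5 = (-100 + 2*B)/5 = -20 + 2*B/5)
j(-176)/(7615 - 1*(-3103)) + 22935/42813 = (-20 + (⅖)*(-176))/(7615 - 1*(-3103)) + 22935/42813 = (-20 - 352/5)/(7615 + 3103) + 22935*(1/42813) = -452/5/10718 + 7645/14271 = -452/5*1/10718 + 7645/14271 = -226/26795 + 7645/14271 = 201622529/382391445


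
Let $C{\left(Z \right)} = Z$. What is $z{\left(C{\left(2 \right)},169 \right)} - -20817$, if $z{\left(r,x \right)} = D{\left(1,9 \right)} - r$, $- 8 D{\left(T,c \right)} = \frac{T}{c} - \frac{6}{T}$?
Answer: $\frac{1498733}{72} \approx 20816.0$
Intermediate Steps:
$D{\left(T,c \right)} = \frac{3}{4 T} - \frac{T}{8 c}$ ($D{\left(T,c \right)} = - \frac{\frac{T}{c} - \frac{6}{T}}{8} = - \frac{- \frac{6}{T} + \frac{T}{c}}{8} = \frac{3}{4 T} - \frac{T}{8 c}$)
$z{\left(r,x \right)} = \frac{53}{72} - r$ ($z{\left(r,x \right)} = \left(\frac{3}{4 \cdot 1} - \frac{1}{8 \cdot 9}\right) - r = \left(\frac{3}{4} \cdot 1 - \frac{1}{8} \cdot \frac{1}{9}\right) - r = \left(\frac{3}{4} - \frac{1}{72}\right) - r = \frac{53}{72} - r$)
$z{\left(C{\left(2 \right)},169 \right)} - -20817 = \left(\frac{53}{72} - 2\right) - -20817 = \left(\frac{53}{72} - 2\right) + 20817 = - \frac{91}{72} + 20817 = \frac{1498733}{72}$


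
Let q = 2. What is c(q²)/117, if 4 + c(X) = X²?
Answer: 4/39 ≈ 0.10256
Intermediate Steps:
c(X) = -4 + X²
c(q²)/117 = (-4 + (2²)²)/117 = (-4 + 4²)*(1/117) = (-4 + 16)*(1/117) = 12*(1/117) = 4/39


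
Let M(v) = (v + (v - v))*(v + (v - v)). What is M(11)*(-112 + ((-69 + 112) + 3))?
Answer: -7986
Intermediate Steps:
M(v) = v**2 (M(v) = (v + 0)*(v + 0) = v*v = v**2)
M(11)*(-112 + ((-69 + 112) + 3)) = 11**2*(-112 + ((-69 + 112) + 3)) = 121*(-112 + (43 + 3)) = 121*(-112 + 46) = 121*(-66) = -7986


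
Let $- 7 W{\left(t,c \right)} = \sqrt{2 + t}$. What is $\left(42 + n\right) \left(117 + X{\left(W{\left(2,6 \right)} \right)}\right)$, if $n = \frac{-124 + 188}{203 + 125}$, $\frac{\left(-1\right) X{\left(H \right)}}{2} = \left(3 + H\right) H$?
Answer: $\frac{10049570}{2009} \approx 5002.3$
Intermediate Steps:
$W{\left(t,c \right)} = - \frac{\sqrt{2 + t}}{7}$
$X{\left(H \right)} = - 2 H \left(3 + H\right)$ ($X{\left(H \right)} = - 2 \left(3 + H\right) H = - 2 H \left(3 + H\right)$)
$n = \frac{8}{41}$ ($n = \frac{64}{328} = 64 \cdot \frac{1}{328} = \frac{8}{41} \approx 0.19512$)
$\left(42 + n\right) \left(117 + X{\left(W{\left(2,6 \right)} \right)}\right) = \left(42 + \frac{8}{41}\right) \left(117 - 2 \left(- \frac{\sqrt{2 + 2}}{7}\right) \left(3 - \frac{\sqrt{2 + 2}}{7}\right)\right) = \frac{1730 \left(117 - 2 \left(- \frac{\sqrt{4}}{7}\right) \left(3 - \frac{\sqrt{4}}{7}\right)\right)}{41} = \frac{1730 \left(117 - 2 \left(\left(- \frac{1}{7}\right) 2\right) \left(3 - \frac{2}{7}\right)\right)}{41} = \frac{1730 \left(117 - - \frac{4 \left(3 - \frac{2}{7}\right)}{7}\right)}{41} = \frac{1730 \left(117 - \left(- \frac{4}{7}\right) \frac{19}{7}\right)}{41} = \frac{1730 \left(117 + \frac{76}{49}\right)}{41} = \frac{1730}{41} \cdot \frac{5809}{49} = \frac{10049570}{2009}$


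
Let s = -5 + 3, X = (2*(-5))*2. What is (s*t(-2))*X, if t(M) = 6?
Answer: 240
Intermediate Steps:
X = -20 (X = -10*2 = -20)
s = -2
(s*t(-2))*X = -2*6*(-20) = -12*(-20) = 240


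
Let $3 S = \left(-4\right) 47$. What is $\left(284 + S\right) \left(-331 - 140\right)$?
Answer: $-104248$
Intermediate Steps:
$S = - \frac{188}{3}$ ($S = \frac{\left(-4\right) 47}{3} = \frac{1}{3} \left(-188\right) = - \frac{188}{3} \approx -62.667$)
$\left(284 + S\right) \left(-331 - 140\right) = \left(284 - \frac{188}{3}\right) \left(-331 - 140\right) = \frac{664}{3} \left(-471\right) = -104248$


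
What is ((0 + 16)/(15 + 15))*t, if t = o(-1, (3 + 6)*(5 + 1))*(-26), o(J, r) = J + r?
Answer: -11024/15 ≈ -734.93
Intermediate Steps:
t = -1378 (t = (-1 + (3 + 6)*(5 + 1))*(-26) = (-1 + 9*6)*(-26) = (-1 + 54)*(-26) = 53*(-26) = -1378)
((0 + 16)/(15 + 15))*t = ((0 + 16)/(15 + 15))*(-1378) = (16/30)*(-1378) = (16*(1/30))*(-1378) = (8/15)*(-1378) = -11024/15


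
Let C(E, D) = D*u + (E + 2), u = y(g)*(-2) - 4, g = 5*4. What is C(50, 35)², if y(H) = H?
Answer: 2214144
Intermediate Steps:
g = 20
u = -44 (u = 20*(-2) - 4 = -40 - 4 = -44)
C(E, D) = 2 + E - 44*D (C(E, D) = D*(-44) + (E + 2) = -44*D + (2 + E) = 2 + E - 44*D)
C(50, 35)² = (2 + 50 - 44*35)² = (2 + 50 - 1540)² = (-1488)² = 2214144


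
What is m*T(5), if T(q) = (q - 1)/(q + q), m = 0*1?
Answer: 0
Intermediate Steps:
m = 0
T(q) = (-1 + q)/(2*q) (T(q) = (-1 + q)/((2*q)) = (-1 + q)*(1/(2*q)) = (-1 + q)/(2*q))
m*T(5) = 0*((1/2)*(-1 + 5)/5) = 0*((1/2)*(1/5)*4) = 0*(2/5) = 0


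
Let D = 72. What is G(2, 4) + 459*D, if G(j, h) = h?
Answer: 33052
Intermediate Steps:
G(2, 4) + 459*D = 4 + 459*72 = 4 + 33048 = 33052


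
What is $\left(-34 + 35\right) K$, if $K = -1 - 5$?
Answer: $-6$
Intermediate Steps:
$K = -6$
$\left(-34 + 35\right) K = \left(-34 + 35\right) \left(-6\right) = 1 \left(-6\right) = -6$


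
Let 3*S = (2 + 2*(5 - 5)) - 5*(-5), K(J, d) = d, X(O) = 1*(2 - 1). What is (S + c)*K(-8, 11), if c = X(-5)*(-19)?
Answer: -110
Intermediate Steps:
X(O) = 1 (X(O) = 1*1 = 1)
c = -19 (c = 1*(-19) = -19)
S = 9 (S = ((2 + 2*(5 - 5)) - 5*(-5))/3 = ((2 + 2*0) + 25)/3 = ((2 + 0) + 25)/3 = (2 + 25)/3 = (⅓)*27 = 9)
(S + c)*K(-8, 11) = (9 - 19)*11 = -10*11 = -110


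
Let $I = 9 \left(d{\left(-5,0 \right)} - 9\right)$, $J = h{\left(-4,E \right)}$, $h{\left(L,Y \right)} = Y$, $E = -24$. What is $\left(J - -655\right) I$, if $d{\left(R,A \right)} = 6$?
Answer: $-17037$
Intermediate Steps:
$J = -24$
$I = -27$ ($I = 9 \left(6 - 9\right) = 9 \left(-3\right) = -27$)
$\left(J - -655\right) I = \left(-24 - -655\right) \left(-27\right) = \left(-24 + 655\right) \left(-27\right) = 631 \left(-27\right) = -17037$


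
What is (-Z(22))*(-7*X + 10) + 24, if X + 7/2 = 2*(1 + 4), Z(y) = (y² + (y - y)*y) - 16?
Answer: 16638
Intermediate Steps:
Z(y) = -16 + y² (Z(y) = (y² + 0*y) - 16 = (y² + 0) - 16 = y² - 16 = -16 + y²)
X = 13/2 (X = -7/2 + 2*(1 + 4) = -7/2 + 2*5 = -7/2 + 10 = 13/2 ≈ 6.5000)
(-Z(22))*(-7*X + 10) + 24 = (-(-16 + 22²))*(-7*13/2 + 10) + 24 = (-(-16 + 484))*(-91/2 + 10) + 24 = -1*468*(-71/2) + 24 = -468*(-71/2) + 24 = 16614 + 24 = 16638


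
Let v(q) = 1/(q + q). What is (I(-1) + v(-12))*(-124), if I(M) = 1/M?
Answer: 775/6 ≈ 129.17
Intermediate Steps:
v(q) = 1/(2*q)
(I(-1) + v(-12))*(-124) = (1/(-1) + (1/2)/(-12))*(-124) = (-1 + (1/2)*(-1/12))*(-124) = (-1 - 1/24)*(-124) = -25/24*(-124) = 775/6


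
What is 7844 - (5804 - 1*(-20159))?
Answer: -18119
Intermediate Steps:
7844 - (5804 - 1*(-20159)) = 7844 - (5804 + 20159) = 7844 - 1*25963 = 7844 - 25963 = -18119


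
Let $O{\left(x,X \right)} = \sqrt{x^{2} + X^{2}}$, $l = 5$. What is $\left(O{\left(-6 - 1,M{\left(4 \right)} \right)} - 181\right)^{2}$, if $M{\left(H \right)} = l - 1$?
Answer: $\left(181 - \sqrt{65}\right)^{2} \approx 29907.0$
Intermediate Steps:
$M{\left(H \right)} = 4$ ($M{\left(H \right)} = 5 - 1 = 4$)
$O{\left(x,X \right)} = \sqrt{X^{2} + x^{2}}$
$\left(O{\left(-6 - 1,M{\left(4 \right)} \right)} - 181\right)^{2} = \left(\sqrt{4^{2} + \left(-6 - 1\right)^{2}} - 181\right)^{2} = \left(\sqrt{16 + \left(-6 - 1\right)^{2}} - 181\right)^{2} = \left(\sqrt{16 + \left(-7\right)^{2}} - 181\right)^{2} = \left(\sqrt{16 + 49} - 181\right)^{2} = \left(\sqrt{65} - 181\right)^{2} = \left(-181 + \sqrt{65}\right)^{2}$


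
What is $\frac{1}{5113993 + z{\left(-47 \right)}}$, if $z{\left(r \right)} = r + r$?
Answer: $\frac{1}{5113899} \approx 1.9555 \cdot 10^{-7}$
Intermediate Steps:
$z{\left(r \right)} = 2 r$
$\frac{1}{5113993 + z{\left(-47 \right)}} = \frac{1}{5113993 + 2 \left(-47\right)} = \frac{1}{5113993 - 94} = \frac{1}{5113899}$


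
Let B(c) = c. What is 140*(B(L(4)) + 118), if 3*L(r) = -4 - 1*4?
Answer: 48440/3 ≈ 16147.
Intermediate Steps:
L(r) = -8/3 (L(r) = (-4 - 1*4)/3 = (-4 - 4)/3 = (⅓)*(-8) = -8/3)
140*(B(L(4)) + 118) = 140*(-8/3 + 118) = 140*(346/3) = 48440/3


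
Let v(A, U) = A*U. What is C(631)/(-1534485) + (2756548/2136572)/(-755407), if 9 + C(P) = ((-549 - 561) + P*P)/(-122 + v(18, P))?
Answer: -131286909049932347/6956854561380155225460 ≈ -1.8872e-5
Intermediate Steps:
C(P) = -9 + (-1110 + P²)/(-122 + 18*P) (C(P) = -9 + ((-549 - 561) + P*P)/(-122 + 18*P) = -9 + (-1110 + P²)/(-122 + 18*P))
C(631)/(-1534485) + (2756548/2136572)/(-755407) = ((-12 + 631² - 162*631)/(2*(-61 + 9*631)))/(-1534485) + (2756548/2136572)/(-755407) = ((-12 + 398161 - 102222)/(2*(-61 + 5679)))*(-1/1534485) + (2756548*(1/2136572))*(-1/755407) = ((½)*295927/5618)*(-1/1534485) + (689137/534143)*(-1/755407) = ((½)*(1/5618)*295927)*(-1/1534485) - 689137/403495361201 = (295927/11236)*(-1/1534485) - 689137/403495361201 = -295927/17241473460 - 689137/403495361201 = -131286909049932347/6956854561380155225460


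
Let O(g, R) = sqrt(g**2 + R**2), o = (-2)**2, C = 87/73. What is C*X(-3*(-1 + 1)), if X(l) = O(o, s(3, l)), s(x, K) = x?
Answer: 435/73 ≈ 5.9589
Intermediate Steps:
C = 87/73 (C = 87*(1/73) = 87/73 ≈ 1.1918)
o = 4
O(g, R) = sqrt(R**2 + g**2)
X(l) = 5 (X(l) = sqrt(3**2 + 4**2) = sqrt(9 + 16) = sqrt(25) = 5)
C*X(-3*(-1 + 1)) = (87/73)*5 = 435/73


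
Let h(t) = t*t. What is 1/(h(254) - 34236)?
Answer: 1/30280 ≈ 3.3025e-5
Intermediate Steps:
h(t) = t²
1/(h(254) - 34236) = 1/(254² - 34236) = 1/(64516 - 34236) = 1/30280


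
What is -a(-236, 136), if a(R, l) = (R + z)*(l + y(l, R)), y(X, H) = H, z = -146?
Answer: -38200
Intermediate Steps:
a(R, l) = (-146 + R)*(R + l) (a(R, l) = (R - 146)*(l + R) = (-146 + R)*(R + l))
-a(-236, 136) = -((-236)² - 146*(-236) - 146*136 - 236*136) = -(55696 + 34456 - 19856 - 32096) = -1*38200 = -38200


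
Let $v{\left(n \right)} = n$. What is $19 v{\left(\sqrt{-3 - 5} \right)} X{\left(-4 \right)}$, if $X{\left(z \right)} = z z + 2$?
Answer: $684 i \sqrt{2} \approx 967.32 i$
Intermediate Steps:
$X{\left(z \right)} = 2 + z^{2}$ ($X{\left(z \right)} = z^{2} + 2 = 2 + z^{2}$)
$19 v{\left(\sqrt{-3 - 5} \right)} X{\left(-4 \right)} = 19 \sqrt{-3 - 5} \left(2 + \left(-4\right)^{2}\right) = 19 \sqrt{-8} \left(2 + 16\right) = 19 \cdot 2 i \sqrt{2} \cdot 18 = 38 i \sqrt{2} \cdot 18 = 684 i \sqrt{2}$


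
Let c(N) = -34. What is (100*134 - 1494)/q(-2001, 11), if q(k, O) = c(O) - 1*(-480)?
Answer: 5953/223 ≈ 26.695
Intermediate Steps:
q(k, O) = 446 (q(k, O) = -34 - 1*(-480) = -34 + 480 = 446)
(100*134 - 1494)/q(-2001, 11) = (100*134 - 1494)/446 = (13400 - 1494)*(1/446) = 11906*(1/446) = 5953/223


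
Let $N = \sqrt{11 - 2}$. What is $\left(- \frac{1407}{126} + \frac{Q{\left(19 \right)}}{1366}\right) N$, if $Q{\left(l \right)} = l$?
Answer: $- \frac{22852}{683} \approx -33.458$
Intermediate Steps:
$N = 3$ ($N = \sqrt{9} = 3$)
$\left(- \frac{1407}{126} + \frac{Q{\left(19 \right)}}{1366}\right) N = \left(- \frac{1407}{126} + \frac{19}{1366}\right) 3 = \left(\left(-1407\right) \frac{1}{126} + 19 \cdot \frac{1}{1366}\right) 3 = \left(- \frac{67}{6} + \frac{19}{1366}\right) 3 = \left(- \frac{22852}{2049}\right) 3 = - \frac{22852}{683}$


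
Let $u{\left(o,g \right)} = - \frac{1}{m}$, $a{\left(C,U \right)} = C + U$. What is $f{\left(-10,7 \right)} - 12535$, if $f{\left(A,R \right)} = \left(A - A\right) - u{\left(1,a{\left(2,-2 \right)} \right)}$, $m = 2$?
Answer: $- \frac{25069}{2} \approx -12535.0$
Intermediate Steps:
$u{\left(o,g \right)} = - \frac{1}{2}$
$f{\left(A,R \right)} = \frac{1}{2}$ ($f{\left(A,R \right)} = \left(A - A\right) - - \frac{1}{2} = 0 + \frac{1}{2} = \frac{1}{2}$)
$f{\left(-10,7 \right)} - 12535 = \frac{1}{2} - 12535 = - \frac{25069}{2}$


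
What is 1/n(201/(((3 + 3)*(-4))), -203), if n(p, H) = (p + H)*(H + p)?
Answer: 64/2859481 ≈ 2.2382e-5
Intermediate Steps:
n(p, H) = (H + p)**2 (n(p, H) = (H + p)*(H + p) = (H + p)**2)
1/n(201/(((3 + 3)*(-4))), -203) = 1/((-203 + 201/(((3 + 3)*(-4))))**2) = 1/((-203 + 201/((6*(-4))))**2) = 1/((-203 + 201/(-24))**2) = 1/((-203 + 201*(-1/24))**2) = 1/((-203 - 67/8)**2) = 1/((-1691/8)**2) = 1/(2859481/64) = 64/2859481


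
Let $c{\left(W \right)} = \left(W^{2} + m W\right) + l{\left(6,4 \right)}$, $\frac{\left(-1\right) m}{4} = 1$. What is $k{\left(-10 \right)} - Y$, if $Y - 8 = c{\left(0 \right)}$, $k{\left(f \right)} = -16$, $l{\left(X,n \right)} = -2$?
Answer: $-22$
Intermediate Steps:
$m = -4$ ($m = \left(-4\right) 1 = -4$)
$c{\left(W \right)} = -2 + W^{2} - 4 W$ ($c{\left(W \right)} = \left(W^{2} - 4 W\right) - 2 = -2 + W^{2} - 4 W$)
$Y = 6$ ($Y = 8 - \left(2 - 0^{2}\right) = 8 + \left(-2 + 0 + 0\right) = 8 - 2 = 6$)
$k{\left(-10 \right)} - Y = -16 - 6 = -22$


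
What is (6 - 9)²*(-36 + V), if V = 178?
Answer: 1278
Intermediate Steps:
(6 - 9)²*(-36 + V) = (6 - 9)²*(-36 + 178) = (-3)²*142 = 9*142 = 1278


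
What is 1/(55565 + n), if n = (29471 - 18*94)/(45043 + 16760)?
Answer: 61803/3434111474 ≈ 1.7997e-5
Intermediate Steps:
n = 27779/61803 (n = (29471 - 1692)/61803 = 27779*(1/61803) = 27779/61803 ≈ 0.44948)
1/(55565 + n) = 1/(55565 + 27779/61803) = 1/(3434111474/61803) = 61803/3434111474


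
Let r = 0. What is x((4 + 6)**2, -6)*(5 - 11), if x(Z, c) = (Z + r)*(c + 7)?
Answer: -600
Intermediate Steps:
x(Z, c) = Z*(7 + c) (x(Z, c) = (Z + 0)*(c + 7) = Z*(7 + c))
x((4 + 6)**2, -6)*(5 - 11) = ((4 + 6)**2*(7 - 6))*(5 - 11) = (10**2*1)*(-6) = (100*1)*(-6) = 100*(-6) = -600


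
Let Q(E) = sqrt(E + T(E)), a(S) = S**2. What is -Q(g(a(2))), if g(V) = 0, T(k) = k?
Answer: 0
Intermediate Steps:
Q(E) = sqrt(2)*sqrt(E) (Q(E) = sqrt(E + E) = sqrt(2*E) = sqrt(2)*sqrt(E))
-Q(g(a(2))) = -sqrt(2)*sqrt(0) = -sqrt(2)*0 = -1*0 = 0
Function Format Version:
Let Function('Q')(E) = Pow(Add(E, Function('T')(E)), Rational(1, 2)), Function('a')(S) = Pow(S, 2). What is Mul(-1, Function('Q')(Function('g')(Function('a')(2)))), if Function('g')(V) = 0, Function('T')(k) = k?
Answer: 0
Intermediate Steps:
Function('Q')(E) = Mul(Pow(2, Rational(1, 2)), Pow(E, Rational(1, 2))) (Function('Q')(E) = Pow(Add(E, E), Rational(1, 2)) = Pow(Mul(2, E), Rational(1, 2)) = Mul(Pow(2, Rational(1, 2)), Pow(E, Rational(1, 2))))
Mul(-1, Function('Q')(Function('g')(Function('a')(2)))) = Mul(-1, Mul(Pow(2, Rational(1, 2)), Pow(0, Rational(1, 2)))) = Mul(-1, Mul(Pow(2, Rational(1, 2)), 0)) = Mul(-1, 0) = 0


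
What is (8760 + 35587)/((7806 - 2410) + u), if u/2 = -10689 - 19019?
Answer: -44347/54020 ≈ -0.82094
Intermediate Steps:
u = -59416 (u = 2*(-10689 - 19019) = 2*(-29708) = -59416)
(8760 + 35587)/((7806 - 2410) + u) = (8760 + 35587)/((7806 - 2410) - 59416) = 44347/(5396 - 59416) = 44347/(-54020) = 44347*(-1/54020) = -44347/54020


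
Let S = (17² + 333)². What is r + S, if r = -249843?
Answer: 137041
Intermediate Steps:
S = 386884 (S = (289 + 333)² = 622² = 386884)
r + S = -249843 + 386884 = 137041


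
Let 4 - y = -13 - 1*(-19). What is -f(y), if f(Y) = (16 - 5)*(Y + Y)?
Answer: 44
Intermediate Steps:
y = -2 (y = 4 - (-13 - 1*(-19)) = 4 - (-13 + 19) = 4 - 1*6 = 4 - 6 = -2)
f(Y) = 22*Y (f(Y) = 11*(2*Y) = 22*Y)
-f(y) = -22*(-2) = -1*(-44) = 44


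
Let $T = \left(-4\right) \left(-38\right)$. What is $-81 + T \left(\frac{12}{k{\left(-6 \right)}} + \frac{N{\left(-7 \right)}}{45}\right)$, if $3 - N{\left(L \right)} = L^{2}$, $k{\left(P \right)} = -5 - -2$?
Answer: $- \frac{37997}{45} \approx -844.38$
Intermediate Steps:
$T = 152$
$k{\left(P \right)} = -3$ ($k{\left(P \right)} = -5 + 2 = -3$)
$N{\left(L \right)} = 3 - L^{2}$
$-81 + T \left(\frac{12}{k{\left(-6 \right)}} + \frac{N{\left(-7 \right)}}{45}\right) = -81 + 152 \left(\frac{12}{-3} + \frac{3 - \left(-7\right)^{2}}{45}\right) = -81 + 152 \left(12 \left(- \frac{1}{3}\right) + \left(3 - 49\right) \frac{1}{45}\right) = -81 + 152 \left(-4 + \left(3 - 49\right) \frac{1}{45}\right) = -81 + 152 \left(-4 - \frac{46}{45}\right) = -81 + 152 \left(- \frac{226}{45}\right) = -81 - \frac{34352}{45} = - \frac{37997}{45}$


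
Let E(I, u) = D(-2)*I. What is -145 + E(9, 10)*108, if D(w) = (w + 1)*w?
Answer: 1799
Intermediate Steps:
D(w) = w*(1 + w) (D(w) = (1 + w)*w = w*(1 + w))
E(I, u) = 2*I (E(I, u) = (-2*(1 - 2))*I = (-2*(-1))*I = 2*I)
-145 + E(9, 10)*108 = -145 + (2*9)*108 = -145 + 18*108 = -145 + 1944 = 1799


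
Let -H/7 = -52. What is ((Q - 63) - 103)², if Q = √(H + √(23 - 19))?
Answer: (166 - √366)² ≈ 21570.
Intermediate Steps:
H = 364 (H = -7*(-52) = 364)
Q = √366 (Q = √(364 + √(23 - 19)) = √(364 + √4) = √(364 + 2) = √366 ≈ 19.131)
((Q - 63) - 103)² = ((√366 - 63) - 103)² = ((-63 + √366) - 103)² = (-166 + √366)²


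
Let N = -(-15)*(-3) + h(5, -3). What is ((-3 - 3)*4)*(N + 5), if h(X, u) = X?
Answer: 840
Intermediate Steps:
N = -40 (N = -(-15)*(-3) + 5 = -3*15 + 5 = -45 + 5 = -40)
((-3 - 3)*4)*(N + 5) = ((-3 - 3)*4)*(-40 + 5) = -6*4*(-35) = -24*(-35) = 840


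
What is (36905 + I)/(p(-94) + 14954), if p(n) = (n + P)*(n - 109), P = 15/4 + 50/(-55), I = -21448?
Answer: 680108/1472209 ≈ 0.46196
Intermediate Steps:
P = 125/44 (P = 15*(1/4) + 50*(-1/55) = 15/4 - 10/11 = 125/44 ≈ 2.8409)
p(n) = (-109 + n)*(125/44 + n) (p(n) = (n + 125/44)*(n - 109) = (125/44 + n)*(-109 + n) = (-109 + n)*(125/44 + n))
(36905 + I)/(p(-94) + 14954) = (36905 - 21448)/((-13625/44 + (-94)**2 - 4671/44*(-94)) + 14954) = 15457/((-13625/44 + 8836 + 219537/22) + 14954) = 15457/(814233/44 + 14954) = 15457/(1472209/44) = 15457*(44/1472209) = 680108/1472209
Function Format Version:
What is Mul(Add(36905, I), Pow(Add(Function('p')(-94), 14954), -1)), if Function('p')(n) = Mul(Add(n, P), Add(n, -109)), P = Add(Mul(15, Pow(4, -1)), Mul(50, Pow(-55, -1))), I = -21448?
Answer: Rational(680108, 1472209) ≈ 0.46196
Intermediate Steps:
P = Rational(125, 44) (P = Add(Mul(15, Rational(1, 4)), Mul(50, Rational(-1, 55))) = Add(Rational(15, 4), Rational(-10, 11)) = Rational(125, 44) ≈ 2.8409)
Function('p')(n) = Mul(Add(-109, n), Add(Rational(125, 44), n)) (Function('p')(n) = Mul(Add(n, Rational(125, 44)), Add(n, -109)) = Mul(Add(Rational(125, 44), n), Add(-109, n)) = Mul(Add(-109, n), Add(Rational(125, 44), n)))
Mul(Add(36905, I), Pow(Add(Function('p')(-94), 14954), -1)) = Mul(Add(36905, -21448), Pow(Add(Add(Rational(-13625, 44), Pow(-94, 2), Mul(Rational(-4671, 44), -94)), 14954), -1)) = Mul(15457, Pow(Add(Add(Rational(-13625, 44), 8836, Rational(219537, 22)), 14954), -1)) = Mul(15457, Pow(Add(Rational(814233, 44), 14954), -1)) = Mul(15457, Pow(Rational(1472209, 44), -1)) = Mul(15457, Rational(44, 1472209)) = Rational(680108, 1472209)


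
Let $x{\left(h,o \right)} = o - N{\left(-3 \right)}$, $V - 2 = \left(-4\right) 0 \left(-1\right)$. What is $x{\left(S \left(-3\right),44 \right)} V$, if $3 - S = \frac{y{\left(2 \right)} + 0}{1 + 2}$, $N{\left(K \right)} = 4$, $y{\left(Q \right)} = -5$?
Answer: $80$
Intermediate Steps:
$V = 2$ ($V = 2 + \left(-4\right) 0 \left(-1\right) = 2 + 0 \left(-1\right) = 2 + 0 = 2$)
$S = \frac{14}{3}$ ($S = 3 - \frac{-5 + 0}{1 + 2} = 3 - - \frac{5}{3} = 3 + \frac{5}{3} = \frac{14}{3} \approx 4.6667$)
$x{\left(h,o \right)} = -4 + o$ ($x{\left(h,o \right)} = o - 4 = -4 + o$)
$x{\left(S \left(-3\right),44 \right)} V = \left(-4 + 44\right) 2 = 40 \cdot 2 = 80$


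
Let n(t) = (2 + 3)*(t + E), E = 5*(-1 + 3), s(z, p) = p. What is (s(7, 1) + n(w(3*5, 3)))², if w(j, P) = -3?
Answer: 1296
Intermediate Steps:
E = 10 (E = 5*2 = 10)
n(t) = 50 + 5*t (n(t) = (2 + 3)*(t + 10) = 5*(10 + t) = 50 + 5*t)
(s(7, 1) + n(w(3*5, 3)))² = (1 + (50 + 5*(-3)))² = (1 + (50 - 15))² = (1 + 35)² = 36² = 1296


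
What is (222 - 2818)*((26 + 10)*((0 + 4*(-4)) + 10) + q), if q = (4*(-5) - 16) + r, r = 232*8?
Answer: -4163984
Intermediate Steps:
r = 1856
q = 1820 (q = (4*(-5) - 16) + 1856 = (-20 - 16) + 1856 = -36 + 1856 = 1820)
(222 - 2818)*((26 + 10)*((0 + 4*(-4)) + 10) + q) = (222 - 2818)*((26 + 10)*((0 + 4*(-4)) + 10) + 1820) = -2596*(36*((0 - 16) + 10) + 1820) = -2596*(36*(-16 + 10) + 1820) = -2596*(36*(-6) + 1820) = -2596*(-216 + 1820) = -2596*1604 = -4163984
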